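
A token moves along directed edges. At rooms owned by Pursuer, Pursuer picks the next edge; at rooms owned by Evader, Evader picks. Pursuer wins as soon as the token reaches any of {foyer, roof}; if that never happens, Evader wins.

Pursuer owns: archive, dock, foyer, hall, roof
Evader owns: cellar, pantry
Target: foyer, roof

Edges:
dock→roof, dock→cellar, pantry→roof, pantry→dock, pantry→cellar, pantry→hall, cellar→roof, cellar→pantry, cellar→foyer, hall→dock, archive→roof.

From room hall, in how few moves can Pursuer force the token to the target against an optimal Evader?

2

A0 = {foyer, roof}
A1: add {archive, dock} — dock (Pursuer) has dock→roof; archive (Pursuer) has archive→roof.
A2: add {hall} — hall (Pursuer) has hall→dock.
A3 = A2; e.g. pantry (Evader) can still go to cellar. Fixed point.
hall enters the attractor at level 2, so Pursuer can force the target in 2 moves from there.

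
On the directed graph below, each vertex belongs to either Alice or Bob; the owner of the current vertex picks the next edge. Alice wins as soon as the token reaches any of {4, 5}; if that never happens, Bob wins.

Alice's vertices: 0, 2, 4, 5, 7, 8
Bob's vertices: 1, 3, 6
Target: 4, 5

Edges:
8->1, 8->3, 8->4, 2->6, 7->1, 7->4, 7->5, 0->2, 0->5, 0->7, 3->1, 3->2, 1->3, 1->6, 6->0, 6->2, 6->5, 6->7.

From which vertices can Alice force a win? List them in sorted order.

0, 4, 5, 7, 8

A0 = {4, 5}
A1: add {0, 7, 8} — 0 (Alice) has 0→5; 7 (Alice) has 7→4; 8 (Alice) has 8→4.
A2 = A1; e.g. 1 (Bob) can still go to 3. Fixed point.
Alice's winning region = {0, 4, 5, 7, 8}.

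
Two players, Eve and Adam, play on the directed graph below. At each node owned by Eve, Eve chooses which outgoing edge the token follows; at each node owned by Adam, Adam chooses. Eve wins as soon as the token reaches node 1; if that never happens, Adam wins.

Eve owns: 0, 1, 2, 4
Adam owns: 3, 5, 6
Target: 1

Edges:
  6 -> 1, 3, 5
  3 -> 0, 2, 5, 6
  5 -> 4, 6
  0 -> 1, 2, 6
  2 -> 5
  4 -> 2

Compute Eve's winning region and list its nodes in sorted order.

A0 = {1}
A1: add {0} — 0 (Eve) has 0→1.
A2 = A1; e.g. 2 (Eve) has no edge into A1. Fixed point.
Eve's winning region = {0, 1}.

0, 1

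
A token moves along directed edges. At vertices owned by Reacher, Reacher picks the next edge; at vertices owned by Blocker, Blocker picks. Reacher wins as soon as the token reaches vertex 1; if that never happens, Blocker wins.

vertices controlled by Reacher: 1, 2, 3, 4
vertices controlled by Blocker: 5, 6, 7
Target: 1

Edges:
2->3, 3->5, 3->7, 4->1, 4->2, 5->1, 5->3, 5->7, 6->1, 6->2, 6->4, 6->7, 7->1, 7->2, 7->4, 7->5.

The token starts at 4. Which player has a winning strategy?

A0 = {1}
A1: add {4} — 4 (Reacher) has 4→1.
A2 = A1; e.g. 2 (Reacher) has no edge into A1. Fixed point.
4 ∈ A1, so Reacher can force the target.

Reacher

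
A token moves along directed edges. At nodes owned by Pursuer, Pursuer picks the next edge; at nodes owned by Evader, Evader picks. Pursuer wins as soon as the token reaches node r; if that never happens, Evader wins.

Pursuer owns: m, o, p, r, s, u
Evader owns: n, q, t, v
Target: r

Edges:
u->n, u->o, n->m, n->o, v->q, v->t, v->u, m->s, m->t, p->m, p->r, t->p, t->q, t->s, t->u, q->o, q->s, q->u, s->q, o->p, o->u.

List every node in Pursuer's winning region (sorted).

A0 = {r}
A1: add {p} — p (Pursuer) has p→r.
A2: add {o} — o (Pursuer) has o→p.
A3: add {u} — u (Pursuer) has u→o.
A4 = A3; e.g. m (Pursuer) has no edge into A3. Fixed point.
Pursuer's winning region = {o, p, r, u}.

o, p, r, u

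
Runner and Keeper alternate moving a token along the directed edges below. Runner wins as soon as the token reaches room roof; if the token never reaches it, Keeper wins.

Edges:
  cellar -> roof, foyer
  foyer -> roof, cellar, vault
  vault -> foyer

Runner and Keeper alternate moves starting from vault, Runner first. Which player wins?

Keeper

Track states (vertex, player-to-move).
A0 = {(roof,Runner), (roof,Keeper)}
A1: add {(cellar,Runner), (foyer,Runner)}.
A2: add {(cellar,Keeper), (vault,Keeper)}.
A3 = A2; e.g. (foyer,Keeper) stays out. (vault,Runner) never enters ⇒ Keeper avoids the target.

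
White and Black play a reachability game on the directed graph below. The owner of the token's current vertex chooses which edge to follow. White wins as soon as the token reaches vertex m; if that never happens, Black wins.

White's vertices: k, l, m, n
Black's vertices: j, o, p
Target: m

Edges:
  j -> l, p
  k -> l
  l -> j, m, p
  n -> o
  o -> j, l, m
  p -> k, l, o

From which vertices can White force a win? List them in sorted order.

k, l, m

A0 = {m}
A1: add {l} — l (White) has l→m.
A2: add {k} — k (White) has k→l.
A3 = A2; e.g. j (Black) can still go to p. Fixed point.
White's winning region = {k, l, m}.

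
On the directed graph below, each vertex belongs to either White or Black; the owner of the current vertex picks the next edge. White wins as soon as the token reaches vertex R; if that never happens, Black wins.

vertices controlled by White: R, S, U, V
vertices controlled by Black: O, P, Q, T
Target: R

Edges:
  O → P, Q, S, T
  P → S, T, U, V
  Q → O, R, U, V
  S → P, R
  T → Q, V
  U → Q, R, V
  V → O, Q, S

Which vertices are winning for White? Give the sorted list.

A0 = {R}
A1: add {S, U} — S (White) has S→R; U (White) has U→R.
A2: add {V} — V (White) has V→S.
A3 = A2; e.g. O (Black) can still go to P. Fixed point.
White's winning region = {R, S, U, V}.

R, S, U, V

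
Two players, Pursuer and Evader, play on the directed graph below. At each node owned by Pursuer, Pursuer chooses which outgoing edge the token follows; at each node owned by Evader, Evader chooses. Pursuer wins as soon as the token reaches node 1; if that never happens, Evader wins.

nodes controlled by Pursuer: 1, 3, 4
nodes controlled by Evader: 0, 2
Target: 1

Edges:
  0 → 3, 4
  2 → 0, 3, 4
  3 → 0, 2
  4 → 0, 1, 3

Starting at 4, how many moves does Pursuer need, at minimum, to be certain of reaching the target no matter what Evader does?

1

A0 = {1}
A1: add {4} — 4 (Pursuer) has 4→1.
A2 = A1; e.g. 0 (Evader) can still go to 3. Fixed point.
4 enters the attractor at level 1, so Pursuer can force the target in 1 move from there.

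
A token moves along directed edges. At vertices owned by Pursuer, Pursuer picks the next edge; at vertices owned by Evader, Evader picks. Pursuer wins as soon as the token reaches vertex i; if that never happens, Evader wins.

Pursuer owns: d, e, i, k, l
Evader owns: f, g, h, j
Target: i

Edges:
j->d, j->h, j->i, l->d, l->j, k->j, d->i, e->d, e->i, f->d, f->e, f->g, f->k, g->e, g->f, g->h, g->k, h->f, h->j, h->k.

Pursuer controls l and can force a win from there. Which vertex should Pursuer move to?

A0 = {i}
A1: add {d, e} — d (Pursuer) has d→i; e (Pursuer) has e→i.
A2: add {l} — l (Pursuer) has l→d.
A3 = A2; e.g. f (Evader) can still go to g. Fixed point.
From l, successor d is in the attractor (rank 1); the other successor j is not.

d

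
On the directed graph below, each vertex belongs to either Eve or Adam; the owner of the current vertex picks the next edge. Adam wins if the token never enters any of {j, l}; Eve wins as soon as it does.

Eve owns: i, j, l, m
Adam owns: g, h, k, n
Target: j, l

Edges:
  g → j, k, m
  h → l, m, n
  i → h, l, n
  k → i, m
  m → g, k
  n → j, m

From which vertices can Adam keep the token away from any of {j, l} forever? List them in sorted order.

g, h, k, m, n

A0 = {j, l}
A1: add {i} — i (Eve) has i→l.
A2 = A1; e.g. g (Adam) can still go to k. Fixed point.
Eve's attractor = {i, j, l}; Adam avoids the target exactly from the complement.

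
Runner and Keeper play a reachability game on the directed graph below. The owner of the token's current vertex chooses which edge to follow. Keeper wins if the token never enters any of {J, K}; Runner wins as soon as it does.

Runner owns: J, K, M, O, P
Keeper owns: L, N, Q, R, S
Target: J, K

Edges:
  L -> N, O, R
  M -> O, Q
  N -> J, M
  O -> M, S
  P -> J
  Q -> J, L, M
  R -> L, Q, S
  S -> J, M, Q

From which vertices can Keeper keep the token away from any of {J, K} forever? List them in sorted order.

A0 = {J, K}
A1: add {P} — P (Runner) has P→J.
A2 = A1; e.g. L (Keeper) can still go to N. Fixed point.
Runner's attractor = {J, K, P}; Keeper avoids the target exactly from the complement.

L, M, N, O, Q, R, S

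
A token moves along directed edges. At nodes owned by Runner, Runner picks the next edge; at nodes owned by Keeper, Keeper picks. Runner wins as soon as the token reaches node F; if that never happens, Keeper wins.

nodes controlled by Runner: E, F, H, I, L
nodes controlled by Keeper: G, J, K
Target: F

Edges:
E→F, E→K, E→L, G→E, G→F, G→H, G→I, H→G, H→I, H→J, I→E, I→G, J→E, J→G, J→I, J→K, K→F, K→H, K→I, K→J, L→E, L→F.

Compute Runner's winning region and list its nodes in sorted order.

A0 = {F}
A1: add {E, L} — E (Runner) has E→F; L (Runner) has L→F.
A2: add {I} — I (Runner) has I→E.
A3: add {H} — H (Runner) has H→I.
A4: add {G} — G (Keeper): all of {E, F, H, I} already in.
A5 = A4; e.g. J (Keeper) can still go to K. Fixed point.
Runner's winning region = {E, F, G, H, I, L}.

E, F, G, H, I, L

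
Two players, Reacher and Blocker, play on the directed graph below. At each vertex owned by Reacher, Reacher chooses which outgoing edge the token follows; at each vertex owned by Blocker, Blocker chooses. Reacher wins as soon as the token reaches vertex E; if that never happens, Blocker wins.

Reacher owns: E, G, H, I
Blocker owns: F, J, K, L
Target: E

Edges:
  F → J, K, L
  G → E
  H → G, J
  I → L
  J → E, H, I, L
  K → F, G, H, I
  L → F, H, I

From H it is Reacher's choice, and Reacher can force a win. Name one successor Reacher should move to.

A0 = {E}
A1: add {G} — G (Reacher) has G→E.
A2: add {H} — H (Reacher) has H→G.
A3 = A2; e.g. F (Blocker) can still go to J. Fixed point.
From H, successor G is in the attractor (rank 1); the other successor J is not.

G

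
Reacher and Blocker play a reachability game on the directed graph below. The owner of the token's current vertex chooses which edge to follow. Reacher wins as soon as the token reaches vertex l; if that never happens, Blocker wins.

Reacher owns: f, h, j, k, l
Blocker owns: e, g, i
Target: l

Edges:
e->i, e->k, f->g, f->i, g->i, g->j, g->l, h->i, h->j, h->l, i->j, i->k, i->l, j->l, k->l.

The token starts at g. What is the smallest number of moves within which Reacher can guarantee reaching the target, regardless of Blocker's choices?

3

A0 = {l}
A1: add {h, j, k} — h (Reacher) has h→l; j (Reacher) has j→l; k (Reacher) has k→l.
A2: add {i} — i (Blocker): all of {j, k, l} already in.
A3: add {e, f, g} — e (Blocker): all of {i, k} already in; f (Reacher) has f→i; g (Blocker): all of {i, j, l} already in.
A3 = all vertices. Fixed point.
g enters the attractor at level 3, so Reacher can force the target in 3 moves from there.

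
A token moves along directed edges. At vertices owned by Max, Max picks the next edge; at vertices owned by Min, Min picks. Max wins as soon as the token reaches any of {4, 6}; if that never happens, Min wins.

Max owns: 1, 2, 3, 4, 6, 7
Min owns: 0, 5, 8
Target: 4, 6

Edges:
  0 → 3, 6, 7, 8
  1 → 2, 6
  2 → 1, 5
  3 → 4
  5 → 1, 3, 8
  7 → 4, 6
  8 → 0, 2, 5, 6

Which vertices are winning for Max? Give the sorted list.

1, 2, 3, 4, 6, 7

A0 = {4, 6}
A1: add {1, 3, 7} — 1 (Max) has 1→6; 3 (Max) has 3→4; 7 (Max) has 7→4.
A2: add {2} — 2 (Max) has 2→1.
A3 = A2; e.g. 0 (Min) can still go to 8. Fixed point.
Max's winning region = {1, 2, 3, 4, 6, 7}.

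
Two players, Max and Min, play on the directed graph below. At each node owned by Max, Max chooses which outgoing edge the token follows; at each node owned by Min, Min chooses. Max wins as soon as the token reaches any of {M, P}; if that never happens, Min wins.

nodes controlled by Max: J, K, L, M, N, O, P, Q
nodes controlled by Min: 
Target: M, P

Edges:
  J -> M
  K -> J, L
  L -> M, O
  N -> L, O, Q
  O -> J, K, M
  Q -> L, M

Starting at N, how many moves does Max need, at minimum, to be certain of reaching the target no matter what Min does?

2

A0 = {M, P}
A1: add {J, L, O, Q} — J (Max) has J→M; L (Max) has L→M; O (Max) has O→M; Q (Max) has Q→M.
A2: add {K, N} — K (Max) has K→J; N (Max) has N→L.
A2 = all vertices. Fixed point.
N enters the attractor at level 2, so Max can force the target in 2 moves from there.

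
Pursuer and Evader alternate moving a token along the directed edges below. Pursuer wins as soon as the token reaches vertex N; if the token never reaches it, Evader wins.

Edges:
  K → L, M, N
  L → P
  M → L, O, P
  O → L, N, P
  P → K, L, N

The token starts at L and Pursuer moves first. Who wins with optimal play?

Track states (vertex, player-to-move).
A0 = {(N,Pursuer), (N,Evader)}
A1: add {(K,Pursuer), (O,Pursuer), (P,Pursuer)}.
A2: add {(L,Evader)}.
A3: add {(M,Pursuer)}.
A4 = A3; e.g. (K,Evader) stays out. (L,Pursuer) never enters ⇒ Evader avoids the target.

Evader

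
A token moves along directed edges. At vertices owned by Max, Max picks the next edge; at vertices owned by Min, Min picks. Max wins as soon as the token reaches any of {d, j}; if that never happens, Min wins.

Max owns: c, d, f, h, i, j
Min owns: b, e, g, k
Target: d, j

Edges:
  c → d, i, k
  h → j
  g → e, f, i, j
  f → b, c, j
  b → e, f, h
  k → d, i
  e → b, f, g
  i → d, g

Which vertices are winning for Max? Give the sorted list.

c, d, f, h, i, j, k

A0 = {d, j}
A1: add {c, f, h, i} — c (Max) has c→d; f (Max) has f→j; h (Max) has h→j; i (Max) has i→d.
A2: add {k} — k (Min): all of {d, i} already in.
A3 = A2; e.g. b (Min) can still go to e. Fixed point.
Max's winning region = {c, d, f, h, i, j, k}.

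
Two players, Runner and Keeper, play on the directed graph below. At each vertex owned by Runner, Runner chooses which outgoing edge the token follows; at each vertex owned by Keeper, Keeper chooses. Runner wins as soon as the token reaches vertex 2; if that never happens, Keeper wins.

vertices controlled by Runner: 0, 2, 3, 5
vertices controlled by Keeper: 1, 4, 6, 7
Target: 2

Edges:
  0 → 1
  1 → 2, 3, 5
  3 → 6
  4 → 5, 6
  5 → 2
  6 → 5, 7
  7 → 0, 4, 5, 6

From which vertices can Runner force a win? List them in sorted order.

A0 = {2}
A1: add {5} — 5 (Runner) has 5→2.
A2 = A1; e.g. 0 (Runner) has no edge into A1. Fixed point.
Runner's winning region = {2, 5}.

2, 5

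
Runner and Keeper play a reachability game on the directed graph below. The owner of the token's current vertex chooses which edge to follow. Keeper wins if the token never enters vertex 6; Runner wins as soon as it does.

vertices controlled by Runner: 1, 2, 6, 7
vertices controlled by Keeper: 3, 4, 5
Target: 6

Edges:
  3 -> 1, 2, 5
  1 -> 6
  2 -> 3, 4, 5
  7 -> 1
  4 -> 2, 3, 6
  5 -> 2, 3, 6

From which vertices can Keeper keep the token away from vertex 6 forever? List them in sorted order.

2, 3, 4, 5

A0 = {6}
A1: add {1} — 1 (Runner) has 1→6.
A2: add {7} — 7 (Runner) has 7→1.
A3 = A2; e.g. 2 (Runner) has no edge into A2. Fixed point.
Runner's attractor = {1, 6, 7}; Keeper avoids the target exactly from the complement.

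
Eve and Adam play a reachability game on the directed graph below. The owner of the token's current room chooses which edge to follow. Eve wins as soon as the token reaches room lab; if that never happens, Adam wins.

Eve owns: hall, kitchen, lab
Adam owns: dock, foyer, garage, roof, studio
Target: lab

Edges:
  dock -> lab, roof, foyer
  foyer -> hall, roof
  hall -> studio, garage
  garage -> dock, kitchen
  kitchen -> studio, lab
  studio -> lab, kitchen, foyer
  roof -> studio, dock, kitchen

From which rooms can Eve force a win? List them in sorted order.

kitchen, lab

A0 = {lab}
A1: add {kitchen} — kitchen (Eve) has kitchen→lab.
A2 = A1; e.g. studio (Adam) can still go to foyer. Fixed point.
Eve's winning region = {kitchen, lab}.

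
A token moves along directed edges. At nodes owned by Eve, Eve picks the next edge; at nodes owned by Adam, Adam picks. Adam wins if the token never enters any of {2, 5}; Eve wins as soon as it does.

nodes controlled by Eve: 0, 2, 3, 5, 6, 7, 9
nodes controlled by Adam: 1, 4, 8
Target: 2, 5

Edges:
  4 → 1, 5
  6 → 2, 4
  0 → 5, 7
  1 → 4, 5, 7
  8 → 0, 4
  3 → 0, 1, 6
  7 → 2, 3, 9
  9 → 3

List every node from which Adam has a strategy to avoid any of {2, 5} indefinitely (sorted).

1, 4, 8

A0 = {2, 5}
A1: add {0, 6, 7} — 0 (Eve) has 0→5; 6 (Eve) has 6→2; 7 (Eve) has 7→2.
A2: add {3} — 3 (Eve) has 3→0.
A3: add {9} — 9 (Eve) has 9→3.
A4 = A3; e.g. 1 (Adam) can still go to 4. Fixed point.
Eve's attractor = {0, 2, 3, 5, 6, 7, 9}; Adam avoids the target exactly from the complement.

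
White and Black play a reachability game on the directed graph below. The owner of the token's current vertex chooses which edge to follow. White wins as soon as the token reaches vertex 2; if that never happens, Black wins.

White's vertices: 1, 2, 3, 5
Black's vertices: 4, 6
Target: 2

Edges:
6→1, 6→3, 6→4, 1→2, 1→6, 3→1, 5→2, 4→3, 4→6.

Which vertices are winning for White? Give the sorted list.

A0 = {2}
A1: add {1, 5} — 1 (White) has 1→2; 5 (White) has 5→2.
A2: add {3} — 3 (White) has 3→1.
A3 = A2; e.g. 4 (Black) can still go to 6. Fixed point.
White's winning region = {1, 2, 3, 5}.

1, 2, 3, 5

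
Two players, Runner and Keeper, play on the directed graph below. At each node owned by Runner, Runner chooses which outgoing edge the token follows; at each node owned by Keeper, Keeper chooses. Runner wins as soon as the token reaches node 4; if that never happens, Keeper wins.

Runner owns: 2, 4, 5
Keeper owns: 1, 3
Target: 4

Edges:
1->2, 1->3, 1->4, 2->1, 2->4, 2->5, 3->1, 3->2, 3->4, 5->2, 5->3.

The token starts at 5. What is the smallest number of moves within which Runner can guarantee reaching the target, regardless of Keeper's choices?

2

A0 = {4}
A1: add {2} — 2 (Runner) has 2→4.
A2: add {5} — 5 (Runner) has 5→2.
A3 = A2; e.g. 1 (Keeper) can still go to 3. Fixed point.
5 enters the attractor at level 2, so Runner can force the target in 2 moves from there.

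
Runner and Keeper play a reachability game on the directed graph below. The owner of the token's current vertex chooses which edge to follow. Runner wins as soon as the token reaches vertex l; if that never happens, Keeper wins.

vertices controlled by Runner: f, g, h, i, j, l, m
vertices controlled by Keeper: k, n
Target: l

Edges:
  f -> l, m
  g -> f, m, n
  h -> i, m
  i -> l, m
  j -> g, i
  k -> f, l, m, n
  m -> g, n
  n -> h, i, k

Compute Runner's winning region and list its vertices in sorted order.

f, g, h, i, j, l, m

A0 = {l}
A1: add {f, i} — f (Runner) has f→l; i (Runner) has i→l.
A2: add {g, h, j} — g (Runner) has g→f; h (Runner) has h→i; j (Runner) has j→i.
A3: add {m} — m (Runner) has m→g.
A4 = A3; e.g. k (Keeper) can still go to n. Fixed point.
Runner's winning region = {f, g, h, i, j, l, m}.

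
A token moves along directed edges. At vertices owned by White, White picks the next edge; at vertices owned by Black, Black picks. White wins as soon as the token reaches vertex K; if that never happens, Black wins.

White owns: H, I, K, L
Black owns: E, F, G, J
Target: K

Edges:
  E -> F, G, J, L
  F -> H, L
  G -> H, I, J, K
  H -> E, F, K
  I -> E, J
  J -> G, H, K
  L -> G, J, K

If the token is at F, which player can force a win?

White

A0 = {K}
A1: add {H, L} — H (White) has H→K; L (White) has L→K.
A2: add {F} — F (Black): all of {H, L} already in.
A3 = A2; e.g. E (Black) can still go to G. Fixed point.
F ∈ A2, so White can force the target.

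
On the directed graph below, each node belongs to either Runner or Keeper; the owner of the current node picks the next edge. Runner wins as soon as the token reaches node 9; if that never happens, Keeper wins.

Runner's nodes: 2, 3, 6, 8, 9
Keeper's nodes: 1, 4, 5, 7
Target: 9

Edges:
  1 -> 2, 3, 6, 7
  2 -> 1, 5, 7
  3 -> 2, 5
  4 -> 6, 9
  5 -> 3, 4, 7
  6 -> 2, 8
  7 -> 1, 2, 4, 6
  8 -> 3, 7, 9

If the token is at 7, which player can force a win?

A0 = {9}
A1: add {8} — 8 (Runner) has 8→9.
A2: add {6} — 6 (Runner) has 6→8.
A3: add {4} — 4 (Keeper): all of {6, 9} already in.
A4 = A3; e.g. 1 (Keeper) can still go to 2. Fixed point.
7 never enters the attractor, so Keeper can avoid the target forever.

Keeper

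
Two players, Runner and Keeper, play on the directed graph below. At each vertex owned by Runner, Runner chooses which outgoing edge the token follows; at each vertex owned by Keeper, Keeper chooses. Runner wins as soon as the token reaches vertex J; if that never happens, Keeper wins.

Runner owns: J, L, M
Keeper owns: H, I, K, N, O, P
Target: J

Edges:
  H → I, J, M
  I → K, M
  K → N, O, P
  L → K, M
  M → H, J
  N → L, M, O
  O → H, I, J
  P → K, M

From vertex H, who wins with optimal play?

A0 = {J}
A1: add {M} — M (Runner) has M→J.
A2: add {L} — L (Runner) has L→M.
A3 = A2; e.g. H (Keeper) can still go to I. Fixed point.
H never enters the attractor, so Keeper can avoid the target forever.

Keeper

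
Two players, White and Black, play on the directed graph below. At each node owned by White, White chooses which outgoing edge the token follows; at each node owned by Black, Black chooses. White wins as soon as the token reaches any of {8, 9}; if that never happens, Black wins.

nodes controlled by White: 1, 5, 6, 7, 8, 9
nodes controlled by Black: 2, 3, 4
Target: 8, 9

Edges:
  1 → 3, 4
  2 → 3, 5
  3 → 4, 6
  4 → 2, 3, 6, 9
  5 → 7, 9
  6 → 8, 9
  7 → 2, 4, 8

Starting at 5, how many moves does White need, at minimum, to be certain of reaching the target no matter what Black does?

A0 = {8, 9}
A1: add {5, 6, 7} — 5 (White) has 5→9; 6 (White) has 6→8; 7 (White) has 7→8.
A2 = A1; e.g. 1 (White) has no edge into A1. Fixed point.
5 enters the attractor at level 1, so White can force the target in 1 move from there.

1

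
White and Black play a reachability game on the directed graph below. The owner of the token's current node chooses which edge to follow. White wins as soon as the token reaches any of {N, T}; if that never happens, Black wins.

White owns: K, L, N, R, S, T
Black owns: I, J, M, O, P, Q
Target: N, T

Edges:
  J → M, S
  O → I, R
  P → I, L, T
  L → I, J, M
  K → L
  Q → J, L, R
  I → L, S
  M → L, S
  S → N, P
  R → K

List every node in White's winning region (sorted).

N, S, T

A0 = {N, T}
A1: add {S} — S (White) has S→N.
A2 = A1; e.g. I (Black) can still go to L. Fixed point.
White's winning region = {N, S, T}.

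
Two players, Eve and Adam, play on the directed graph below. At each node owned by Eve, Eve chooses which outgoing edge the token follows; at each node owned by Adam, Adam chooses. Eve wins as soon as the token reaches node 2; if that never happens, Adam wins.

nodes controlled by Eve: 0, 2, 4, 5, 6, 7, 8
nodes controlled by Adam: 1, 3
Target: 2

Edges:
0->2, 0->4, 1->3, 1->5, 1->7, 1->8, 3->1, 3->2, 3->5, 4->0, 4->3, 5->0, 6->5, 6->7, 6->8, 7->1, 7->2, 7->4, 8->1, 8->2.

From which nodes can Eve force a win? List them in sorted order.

A0 = {2}
A1: add {0, 7, 8} — 0 (Eve) has 0→2; 7 (Eve) has 7→2; 8 (Eve) has 8→2.
A2: add {4, 5, 6} — 4 (Eve) has 4→0; 5 (Eve) has 5→0; 6 (Eve) has 6→7.
A3 = A2; e.g. 1 (Adam) can still go to 3. Fixed point.
Eve's winning region = {0, 2, 4, 5, 6, 7, 8}.

0, 2, 4, 5, 6, 7, 8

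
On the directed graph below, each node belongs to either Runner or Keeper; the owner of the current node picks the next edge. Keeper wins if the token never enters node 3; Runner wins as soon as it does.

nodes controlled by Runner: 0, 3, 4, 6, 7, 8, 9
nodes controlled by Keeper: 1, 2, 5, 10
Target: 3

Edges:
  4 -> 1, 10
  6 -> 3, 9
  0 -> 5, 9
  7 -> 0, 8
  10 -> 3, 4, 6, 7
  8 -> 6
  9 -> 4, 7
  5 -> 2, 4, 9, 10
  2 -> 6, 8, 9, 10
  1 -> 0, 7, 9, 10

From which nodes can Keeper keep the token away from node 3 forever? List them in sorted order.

A0 = {3}
A1: add {6} — 6 (Runner) has 6→3.
A2: add {8} — 8 (Runner) has 8→6.
A3: add {7} — 7 (Runner) has 7→8.
A4: add {9} — 9 (Runner) has 9→7.
A5: add {0} — 0 (Runner) has 0→9.
A6 = A5; e.g. 1 (Keeper) can still go to 10. Fixed point.
Runner's attractor = {0, 3, 6, 7, 8, 9}; Keeper avoids the target exactly from the complement.

1, 2, 4, 5, 10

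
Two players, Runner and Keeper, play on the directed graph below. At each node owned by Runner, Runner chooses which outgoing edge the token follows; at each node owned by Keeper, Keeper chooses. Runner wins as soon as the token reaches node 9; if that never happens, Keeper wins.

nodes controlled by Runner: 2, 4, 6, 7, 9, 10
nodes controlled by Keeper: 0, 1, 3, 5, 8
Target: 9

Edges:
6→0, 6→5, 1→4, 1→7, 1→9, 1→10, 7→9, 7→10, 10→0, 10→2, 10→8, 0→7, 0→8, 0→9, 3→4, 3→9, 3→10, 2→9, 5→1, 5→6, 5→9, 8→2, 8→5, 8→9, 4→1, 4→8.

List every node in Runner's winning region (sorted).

A0 = {9}
A1: add {2, 7} — 2 (Runner) has 2→9; 7 (Runner) has 7→9.
A2: add {10} — 10 (Runner) has 10→2.
A3 = A2; e.g. 0 (Keeper) can still go to 8. Fixed point.
Runner's winning region = {2, 7, 9, 10}.

2, 7, 9, 10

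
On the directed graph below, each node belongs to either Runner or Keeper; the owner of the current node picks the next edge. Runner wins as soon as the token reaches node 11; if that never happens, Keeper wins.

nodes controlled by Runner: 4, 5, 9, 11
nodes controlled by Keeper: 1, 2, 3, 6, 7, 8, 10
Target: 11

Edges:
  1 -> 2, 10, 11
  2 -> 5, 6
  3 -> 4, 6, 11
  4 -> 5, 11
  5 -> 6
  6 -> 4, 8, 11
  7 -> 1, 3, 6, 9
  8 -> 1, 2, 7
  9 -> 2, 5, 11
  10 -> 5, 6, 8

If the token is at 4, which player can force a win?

Runner

A0 = {11}
A1: add {4, 9} — 4 (Runner) has 4→11; 9 (Runner) has 9→11.
A2 = A1; e.g. 1 (Keeper) can still go to 2. Fixed point.
4 ∈ A1, so Runner can force the target.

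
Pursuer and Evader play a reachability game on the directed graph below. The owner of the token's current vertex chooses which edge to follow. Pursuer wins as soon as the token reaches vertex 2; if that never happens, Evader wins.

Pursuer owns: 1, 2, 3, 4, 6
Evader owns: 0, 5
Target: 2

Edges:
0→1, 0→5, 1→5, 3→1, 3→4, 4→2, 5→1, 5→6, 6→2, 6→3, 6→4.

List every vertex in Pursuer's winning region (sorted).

A0 = {2}
A1: add {4, 6} — 4 (Pursuer) has 4→2; 6 (Pursuer) has 6→2.
A2: add {3} — 3 (Pursuer) has 3→4.
A3 = A2; e.g. 0 (Evader) can still go to 1. Fixed point.
Pursuer's winning region = {2, 3, 4, 6}.

2, 3, 4, 6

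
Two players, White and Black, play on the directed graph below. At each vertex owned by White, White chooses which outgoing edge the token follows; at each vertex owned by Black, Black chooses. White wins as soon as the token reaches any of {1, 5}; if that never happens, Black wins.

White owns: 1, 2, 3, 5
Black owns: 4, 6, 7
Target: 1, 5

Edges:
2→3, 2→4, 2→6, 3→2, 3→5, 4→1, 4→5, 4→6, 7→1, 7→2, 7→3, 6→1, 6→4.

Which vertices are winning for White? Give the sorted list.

1, 2, 3, 5, 7

A0 = {1, 5}
A1: add {3} — 3 (White) has 3→5.
A2: add {2} — 2 (White) has 2→3.
A3: add {7} — 7 (Black): all of {1, 2, 3} already in.
A4 = A3; e.g. 4 (Black) can still go to 6. Fixed point.
White's winning region = {1, 2, 3, 5, 7}.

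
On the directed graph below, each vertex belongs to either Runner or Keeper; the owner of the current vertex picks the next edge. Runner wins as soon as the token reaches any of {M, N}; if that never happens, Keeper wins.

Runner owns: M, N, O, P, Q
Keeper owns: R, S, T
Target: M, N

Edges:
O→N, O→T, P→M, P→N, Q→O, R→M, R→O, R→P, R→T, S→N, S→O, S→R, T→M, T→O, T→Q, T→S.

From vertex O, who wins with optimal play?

Runner

A0 = {M, N}
A1: add {O, P} — O (Runner) has O→N; P (Runner) has P→M.
O ∈ A1, so Runner can force the target.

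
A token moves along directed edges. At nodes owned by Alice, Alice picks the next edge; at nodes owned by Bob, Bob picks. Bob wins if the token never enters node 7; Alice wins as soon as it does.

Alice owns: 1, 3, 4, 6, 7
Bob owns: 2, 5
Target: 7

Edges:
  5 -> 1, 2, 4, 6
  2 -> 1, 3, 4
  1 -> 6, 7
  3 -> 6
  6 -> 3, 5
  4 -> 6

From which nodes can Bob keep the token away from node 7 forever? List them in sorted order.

2, 3, 4, 5, 6

A0 = {7}
A1: add {1} — 1 (Alice) has 1→7.
A2 = A1; e.g. 2 (Bob) can still go to 3. Fixed point.
Alice's attractor = {1, 7}; Bob avoids the target exactly from the complement.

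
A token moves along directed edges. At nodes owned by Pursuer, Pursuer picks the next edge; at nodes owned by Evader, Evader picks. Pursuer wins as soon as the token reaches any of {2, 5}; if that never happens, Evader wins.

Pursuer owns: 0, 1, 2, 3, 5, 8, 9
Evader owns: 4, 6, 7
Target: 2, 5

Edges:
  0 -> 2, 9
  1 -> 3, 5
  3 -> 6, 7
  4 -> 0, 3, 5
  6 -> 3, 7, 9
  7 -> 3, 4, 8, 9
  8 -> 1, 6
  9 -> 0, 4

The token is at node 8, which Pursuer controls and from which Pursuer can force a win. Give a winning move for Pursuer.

1

A0 = {2, 5}
A1: add {0, 1} — 0 (Pursuer) has 0→2; 1 (Pursuer) has 1→5.
A2: add {8, 9} — 8 (Pursuer) has 8→1; 9 (Pursuer) has 9→0.
A3 = A2; e.g. 3 (Pursuer) has no edge into A2. Fixed point.
From 8, successor 1 is in the attractor (rank 1); the other successor 6 is not.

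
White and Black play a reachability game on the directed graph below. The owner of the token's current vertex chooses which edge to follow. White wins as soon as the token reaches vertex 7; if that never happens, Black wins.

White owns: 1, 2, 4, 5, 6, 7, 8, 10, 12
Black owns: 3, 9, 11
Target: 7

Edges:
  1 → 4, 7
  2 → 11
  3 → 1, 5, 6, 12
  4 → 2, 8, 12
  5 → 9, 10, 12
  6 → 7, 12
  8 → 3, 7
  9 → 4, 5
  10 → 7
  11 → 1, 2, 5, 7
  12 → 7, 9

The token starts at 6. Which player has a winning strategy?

White

A0 = {7}
A1: add {1, 6, 8, 10, 12} — 1 (White) has 1→7; 6 (White) has 6→7; 8 (White) has 8→7; 10 (White) has 10→7; 12 (White) has 12→7.
6 ∈ A1, so White can force the target.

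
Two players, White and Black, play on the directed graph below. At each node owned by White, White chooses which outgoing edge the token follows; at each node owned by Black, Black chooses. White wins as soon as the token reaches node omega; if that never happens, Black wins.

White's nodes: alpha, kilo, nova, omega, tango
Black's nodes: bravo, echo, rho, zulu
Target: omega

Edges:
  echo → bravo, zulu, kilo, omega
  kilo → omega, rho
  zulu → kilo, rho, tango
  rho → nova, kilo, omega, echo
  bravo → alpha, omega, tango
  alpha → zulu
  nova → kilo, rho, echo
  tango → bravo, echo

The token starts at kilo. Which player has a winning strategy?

White

A0 = {omega}
A1: add {kilo} — kilo (White) has kilo→omega.
kilo ∈ A1, so White can force the target.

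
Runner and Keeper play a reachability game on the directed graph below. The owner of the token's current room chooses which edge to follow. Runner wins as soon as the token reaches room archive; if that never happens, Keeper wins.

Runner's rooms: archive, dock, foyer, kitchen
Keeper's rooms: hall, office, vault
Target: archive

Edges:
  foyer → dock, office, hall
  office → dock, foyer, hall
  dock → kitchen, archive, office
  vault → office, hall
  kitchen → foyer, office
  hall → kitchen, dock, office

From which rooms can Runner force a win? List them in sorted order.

A0 = {archive}
A1: add {dock} — dock (Runner) has dock→archive.
A2: add {foyer} — foyer (Runner) has foyer→dock.
A3: add {kitchen} — kitchen (Runner) has kitchen→foyer.
A4 = A3; e.g. vault (Keeper) can still go to office. Fixed point.
Runner's winning region = {archive, dock, foyer, kitchen}.

archive, dock, foyer, kitchen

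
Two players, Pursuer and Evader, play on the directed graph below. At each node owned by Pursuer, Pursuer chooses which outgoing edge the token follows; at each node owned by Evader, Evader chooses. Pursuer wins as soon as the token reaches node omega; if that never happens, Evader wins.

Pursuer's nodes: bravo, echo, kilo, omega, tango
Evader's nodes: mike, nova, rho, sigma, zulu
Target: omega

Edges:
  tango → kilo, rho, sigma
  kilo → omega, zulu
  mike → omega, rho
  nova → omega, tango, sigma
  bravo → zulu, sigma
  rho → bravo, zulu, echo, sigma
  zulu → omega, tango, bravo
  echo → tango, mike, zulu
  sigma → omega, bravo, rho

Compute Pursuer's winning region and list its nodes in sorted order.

A0 = {omega}
A1: add {kilo} — kilo (Pursuer) has kilo→omega.
A2: add {tango} — tango (Pursuer) has tango→kilo.
A3: add {echo} — echo (Pursuer) has echo→tango.
A4 = A3; e.g. mike (Evader) can still go to rho. Fixed point.
Pursuer's winning region = {echo, kilo, omega, tango}.

echo, kilo, omega, tango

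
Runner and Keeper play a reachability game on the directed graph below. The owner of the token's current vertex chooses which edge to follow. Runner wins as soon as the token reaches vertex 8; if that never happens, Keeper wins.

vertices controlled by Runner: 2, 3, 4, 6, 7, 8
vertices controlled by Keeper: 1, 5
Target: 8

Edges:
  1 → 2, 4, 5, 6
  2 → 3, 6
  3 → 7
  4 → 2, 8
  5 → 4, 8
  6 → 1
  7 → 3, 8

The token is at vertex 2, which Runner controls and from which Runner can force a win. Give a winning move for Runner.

A0 = {8}
A1: add {4, 7} — 4 (Runner) has 4→8; 7 (Runner) has 7→8.
A2: add {3, 5} — 3 (Runner) has 3→7; 5 (Keeper): all of {4, 8} already in.
A3: add {2} — 2 (Runner) has 2→3.
A4 = A3; e.g. 1 (Keeper) can still go to 6. Fixed point.
From 2, successor 3 is in the attractor (rank 2); the other successor 6 is not.

3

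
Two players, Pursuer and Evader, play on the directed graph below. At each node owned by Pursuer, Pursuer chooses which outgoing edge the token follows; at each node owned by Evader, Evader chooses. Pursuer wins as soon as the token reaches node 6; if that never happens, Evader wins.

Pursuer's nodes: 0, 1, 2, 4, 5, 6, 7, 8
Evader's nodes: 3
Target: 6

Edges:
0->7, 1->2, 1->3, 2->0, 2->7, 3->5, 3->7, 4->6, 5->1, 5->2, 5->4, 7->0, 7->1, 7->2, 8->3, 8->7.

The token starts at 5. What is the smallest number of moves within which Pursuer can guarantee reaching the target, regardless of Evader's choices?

A0 = {6}
A1: add {4} — 4 (Pursuer) has 4→6.
A2: add {5} — 5 (Pursuer) has 5→4.
A3 = A2; e.g. 0 (Pursuer) has no edge into A2. Fixed point.
5 enters the attractor at level 2, so Pursuer can force the target in 2 moves from there.

2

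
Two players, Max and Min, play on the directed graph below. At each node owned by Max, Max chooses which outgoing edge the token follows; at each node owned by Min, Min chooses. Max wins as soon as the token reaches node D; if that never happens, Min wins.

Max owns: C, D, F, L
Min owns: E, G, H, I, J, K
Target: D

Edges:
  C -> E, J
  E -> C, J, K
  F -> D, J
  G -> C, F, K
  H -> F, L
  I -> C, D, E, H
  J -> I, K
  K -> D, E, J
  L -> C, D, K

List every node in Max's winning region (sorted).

A0 = {D}
A1: add {F, L} — F (Max) has F→D; L (Max) has L→D.
A2: add {H} — H (Min): all of {F, L} already in.
A3 = A2; e.g. C (Max) has no edge into A2. Fixed point.
Max's winning region = {D, F, H, L}.

D, F, H, L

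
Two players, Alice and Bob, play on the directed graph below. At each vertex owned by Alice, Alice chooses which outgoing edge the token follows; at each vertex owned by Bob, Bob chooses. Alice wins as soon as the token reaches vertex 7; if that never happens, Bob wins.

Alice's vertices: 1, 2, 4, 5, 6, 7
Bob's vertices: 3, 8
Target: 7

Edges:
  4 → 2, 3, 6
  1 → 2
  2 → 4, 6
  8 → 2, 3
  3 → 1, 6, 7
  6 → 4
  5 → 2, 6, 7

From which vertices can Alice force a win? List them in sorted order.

A0 = {7}
A1: add {5} — 5 (Alice) has 5→7.
A2 = A1; e.g. 1 (Alice) has no edge into A1. Fixed point.
Alice's winning region = {5, 7}.

5, 7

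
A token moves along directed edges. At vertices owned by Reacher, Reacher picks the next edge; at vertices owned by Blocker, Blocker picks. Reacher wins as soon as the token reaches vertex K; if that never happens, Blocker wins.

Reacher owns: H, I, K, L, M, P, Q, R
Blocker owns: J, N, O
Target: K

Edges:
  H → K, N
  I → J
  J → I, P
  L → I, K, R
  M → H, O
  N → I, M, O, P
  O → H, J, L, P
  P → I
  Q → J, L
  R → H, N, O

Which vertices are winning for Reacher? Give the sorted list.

H, K, L, M, Q, R

A0 = {K}
A1: add {H, L} — H (Reacher) has H→K; L (Reacher) has L→K.
A2: add {M, Q, R} — M (Reacher) has M→H; Q (Reacher) has Q→L; R (Reacher) has R→H.
A3 = A2; e.g. I (Reacher) has no edge into A2. Fixed point.
Reacher's winning region = {H, K, L, M, Q, R}.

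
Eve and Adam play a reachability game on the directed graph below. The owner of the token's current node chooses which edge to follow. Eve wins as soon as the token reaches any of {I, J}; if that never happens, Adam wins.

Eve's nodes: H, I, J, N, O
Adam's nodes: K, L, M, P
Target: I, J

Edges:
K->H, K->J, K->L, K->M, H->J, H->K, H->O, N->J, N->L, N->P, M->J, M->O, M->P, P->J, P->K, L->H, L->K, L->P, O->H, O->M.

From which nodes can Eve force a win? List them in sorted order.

H, I, J, N, O

A0 = {I, J}
A1: add {H, N} — H (Eve) has H→J; N (Eve) has N→J.
A2: add {O} — O (Eve) has O→H.
A3 = A2; e.g. K (Adam) can still go to L. Fixed point.
Eve's winning region = {H, I, J, N, O}.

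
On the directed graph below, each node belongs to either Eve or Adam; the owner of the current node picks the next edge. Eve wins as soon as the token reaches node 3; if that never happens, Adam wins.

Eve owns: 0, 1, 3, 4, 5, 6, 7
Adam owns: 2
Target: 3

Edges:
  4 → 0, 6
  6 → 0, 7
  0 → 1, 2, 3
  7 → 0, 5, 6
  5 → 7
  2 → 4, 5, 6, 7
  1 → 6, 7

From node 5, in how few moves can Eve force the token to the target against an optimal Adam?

3

A0 = {3}
A1: add {0} — 0 (Eve) has 0→3.
A2: add {4, 6, 7} — 4 (Eve) has 4→0; 6 (Eve) has 6→0; 7 (Eve) has 7→0.
A3: add {1, 5} — 1 (Eve) has 1→6; 5 (Eve) has 5→7.
5 enters the attractor at level 3, so Eve can force the target in 3 moves from there.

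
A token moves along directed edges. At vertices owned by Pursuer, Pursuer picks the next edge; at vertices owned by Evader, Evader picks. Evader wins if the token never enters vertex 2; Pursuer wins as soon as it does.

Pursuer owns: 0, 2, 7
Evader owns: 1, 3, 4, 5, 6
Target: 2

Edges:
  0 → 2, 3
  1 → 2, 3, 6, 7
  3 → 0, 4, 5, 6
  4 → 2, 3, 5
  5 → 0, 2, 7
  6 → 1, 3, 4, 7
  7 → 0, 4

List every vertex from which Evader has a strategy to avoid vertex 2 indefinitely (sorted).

1, 3, 4, 6

A0 = {2}
A1: add {0} — 0 (Pursuer) has 0→2.
A2: add {7} — 7 (Pursuer) has 7→0.
A3: add {5} — 5 (Evader): all of {0, 2, 7} already in.
A4 = A3; e.g. 1 (Evader) can still go to 3. Fixed point.
Pursuer's attractor = {0, 2, 5, 7}; Evader avoids the target exactly from the complement.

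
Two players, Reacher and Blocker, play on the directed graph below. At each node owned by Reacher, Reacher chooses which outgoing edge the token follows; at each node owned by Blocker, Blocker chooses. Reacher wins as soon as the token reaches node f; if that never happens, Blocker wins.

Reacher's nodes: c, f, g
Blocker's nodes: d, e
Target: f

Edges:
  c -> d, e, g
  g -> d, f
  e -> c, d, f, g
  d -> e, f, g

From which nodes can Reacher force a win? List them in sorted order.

c, f, g

A0 = {f}
A1: add {g} — g (Reacher) has g→f.
A2: add {c} — c (Reacher) has c→g.
A3 = A2; e.g. d (Blocker) can still go to e. Fixed point.
Reacher's winning region = {c, f, g}.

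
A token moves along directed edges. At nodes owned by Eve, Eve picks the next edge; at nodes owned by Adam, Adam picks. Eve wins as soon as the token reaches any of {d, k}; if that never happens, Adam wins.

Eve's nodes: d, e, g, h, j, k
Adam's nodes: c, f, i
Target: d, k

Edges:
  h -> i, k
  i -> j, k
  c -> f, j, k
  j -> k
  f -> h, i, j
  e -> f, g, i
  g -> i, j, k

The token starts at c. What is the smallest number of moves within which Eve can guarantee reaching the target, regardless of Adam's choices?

4

A0 = {d, k}
A1: add {g, h, j} — g (Eve) has g→k; h (Eve) has h→k; j (Eve) has j→k.
A2: add {e, i} — e (Eve) has e→g; i (Adam): all of {j, k} already in.
A3: add {f} — f (Adam): all of {h, i, j} already in.
A4: add {c} — c (Adam): all of {f, j, k} already in.
A4 = all vertices. Fixed point.
c enters the attractor at level 4, so Eve can force the target in 4 moves from there.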